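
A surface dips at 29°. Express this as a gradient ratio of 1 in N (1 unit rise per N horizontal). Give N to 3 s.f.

1 in 1.80

1 : N means tan θ = 1/N, so N = 1/tan 29° = 1/0.5543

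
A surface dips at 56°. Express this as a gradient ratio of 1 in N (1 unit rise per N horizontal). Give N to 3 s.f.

1 : N means tan θ = 1/N, so N = 1/tan 56° = 1/1.4826

1 in 0.675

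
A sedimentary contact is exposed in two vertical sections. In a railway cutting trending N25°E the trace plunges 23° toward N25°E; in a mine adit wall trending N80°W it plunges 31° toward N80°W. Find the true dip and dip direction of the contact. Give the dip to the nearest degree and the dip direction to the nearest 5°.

Each apparent-dip line lies in the plane. As unit vectors (x east, y north, z up), v₁ plunges 23°→N25°E and v₂ plunges 31°→N80°W.
Cross product v₁ × v₂ gives the pole to the plane: n ∝ (-0.372, 0.530, 0.762).
Dip δ = arctan(|n_h|/n_z) = arctan(0.647/0.762) = 40.3°.
The horizontal component of n points toward azimuth atan2(n_x, n_y) = 325°, the dip direction.

true dip 40°, dip direction 325°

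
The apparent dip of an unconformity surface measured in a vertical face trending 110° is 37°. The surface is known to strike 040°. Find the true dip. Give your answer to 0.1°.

β = acute angle between strike 040° and section 110° = 70°.
tan δ = tan α / sin β = tan 37° / sin 70° = 0.7536 / 0.9397 = 0.8019
true dip = arctan 0.8019 = 38.73°

38.7°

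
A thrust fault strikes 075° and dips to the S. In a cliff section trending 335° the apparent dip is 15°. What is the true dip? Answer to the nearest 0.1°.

β = acute angle between strike 075° and section 335° = 80°.
tan δ = tan α / sin β = tan 15° / sin 80° = 0.2679 / 0.9848 = 0.2721
δ = arctan(0.2721) = 15.22°

15.2°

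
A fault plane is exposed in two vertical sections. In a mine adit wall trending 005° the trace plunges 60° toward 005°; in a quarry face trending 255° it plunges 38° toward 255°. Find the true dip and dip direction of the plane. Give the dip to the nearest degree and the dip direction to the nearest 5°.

Each apparent-dip line lies in the plane. As unit vectors (x east, y north, z up), v₁ plunges 60°→005° and v₂ plunges 38°→255°.
The plane normal is n = v₁ × v₂ ∝ (-0.483, 0.686, 0.370).
tan δ = √(n_x²+n_y²)/n_z = 0.839/0.370, so δ = 66.2°.
Dip direction = azimuth of (n_x, n_y) = atan2(-0.483, 0.686) = 325°.

true dip 66°, dip direction 325°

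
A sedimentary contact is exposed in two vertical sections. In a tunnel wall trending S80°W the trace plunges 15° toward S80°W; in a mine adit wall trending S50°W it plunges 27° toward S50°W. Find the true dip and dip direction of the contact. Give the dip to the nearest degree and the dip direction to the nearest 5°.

Each apparent-dip line lies in the plane. As unit vectors (x east, y north, z up), v₁ plunges 15°→S80°W and v₂ plunges 27°→S50°W.
The plane normal is n = v₁ × v₂ ∝ (-0.072, -0.255, 0.430).
tan δ = √(n_x²+n_y²)/n_z = 0.265/0.430, so δ = 31.6°.
The horizontal component of n points toward azimuth atan2(n_x, n_y) = 196°, the dip direction.

true dip 32°, dip direction 195°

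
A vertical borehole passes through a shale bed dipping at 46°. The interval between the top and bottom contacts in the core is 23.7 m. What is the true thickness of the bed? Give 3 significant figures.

True thickness t = h · cos(dip) = 23.7 × cos 46°
t = 23.7 × 0.6947 = 16.463 m

16.5 m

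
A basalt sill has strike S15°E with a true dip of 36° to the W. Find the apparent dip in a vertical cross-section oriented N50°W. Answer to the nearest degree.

23°

The strike is S15°E and the section trends N50°W; the acute angle between them is β = 35°.
tan α = tan 36° × sin 35° = 0.7265 × 0.5736 = 0.4167
apparent dip = arctan 0.4167 = 22.62°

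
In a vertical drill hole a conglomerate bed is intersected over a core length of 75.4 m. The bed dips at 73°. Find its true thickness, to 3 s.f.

22.0 m

True thickness t = h · cos(dip) = 75.4 × cos 73°
t = 75.4 × 0.2924 = 22.045 m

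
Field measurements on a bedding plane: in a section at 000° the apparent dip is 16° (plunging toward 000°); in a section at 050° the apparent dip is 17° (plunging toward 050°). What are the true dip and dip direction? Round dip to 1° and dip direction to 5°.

true dip 18°, dip direction 030°

Each apparent-dip line lies in the plane. As unit vectors (x east, y north, z up), v₁ plunges 16°→000° and v₂ plunges 17°→050°.
n = v₁ × v₂ = (0.112, 0.202, 0.704) (taken with n_z > 0).
Dip δ = arctan(|n_h|/n_z) = arctan(0.231/0.704) = 18.1°.
Dip direction = azimuth of (n_x, n_y) = atan2(0.112, 0.202) = 29°.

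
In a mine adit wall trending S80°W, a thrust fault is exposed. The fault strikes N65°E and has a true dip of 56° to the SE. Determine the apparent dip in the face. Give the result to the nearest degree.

Angle between strike (N65°E) and section (S80°W): β = 15°.
tan α = tan 56° × sin 15° = 1.4826 × 0.2588 = 0.3837
apparent dip = arctan 0.3837 = 20.99°

21°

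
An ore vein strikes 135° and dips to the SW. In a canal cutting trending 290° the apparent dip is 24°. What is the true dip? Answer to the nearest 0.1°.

46.5°

The section is 25° from the strike.
tan δ = tan α / sin β = tan 24° / sin 25° = 0.4452 / 0.4226 = 1.0535
true dip = arctan 1.0535 = 46.49°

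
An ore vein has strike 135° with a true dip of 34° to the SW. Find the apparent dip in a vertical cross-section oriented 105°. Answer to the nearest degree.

19°

Angle between strike (135°) and section (105°): β = 30°.
tan(apparent dip) = tan 34° · sin 30° = 0.3373
apparent dip = arctan 0.3373 = 18.64°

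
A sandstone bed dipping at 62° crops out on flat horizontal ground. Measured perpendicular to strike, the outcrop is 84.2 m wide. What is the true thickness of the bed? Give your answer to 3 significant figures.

True thickness t = w · sin(dip) = 84.2 × sin 62°
t = 84.2 × 0.8829 = 74.344 m

74.3 m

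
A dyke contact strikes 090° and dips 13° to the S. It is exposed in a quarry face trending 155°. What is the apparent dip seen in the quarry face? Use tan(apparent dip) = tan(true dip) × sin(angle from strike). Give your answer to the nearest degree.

Angle between strike (090°) and section (155°): β = 65°.
tan(apparent dip) = tan 13° · sin 65° = 0.2092
apparent dip = arctan 0.2092 = 11.82°

12°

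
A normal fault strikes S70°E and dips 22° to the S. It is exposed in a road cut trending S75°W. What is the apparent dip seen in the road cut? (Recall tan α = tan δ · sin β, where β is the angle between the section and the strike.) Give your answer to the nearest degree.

The section lies 35° from the strike.
tan(apparent dip) = tan 22° · sin 35° = 0.2317
α = arctan(0.2317) = 13.05°

13°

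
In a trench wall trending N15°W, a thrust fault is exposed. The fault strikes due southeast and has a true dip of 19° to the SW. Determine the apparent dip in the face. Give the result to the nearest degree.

10°

The strike is due southeast and the section trends N15°W; the acute angle between them is β = 30°.
tan(apparent dip) = tan 19° · sin 30° = 0.1722
α = arctan(0.1722) = 9.77°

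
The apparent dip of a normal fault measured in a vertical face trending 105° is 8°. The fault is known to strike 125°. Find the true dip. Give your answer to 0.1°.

The section is 20° from the strike.
tan δ = tan α / sin β = tan 8° / sin 20° = 0.1405 / 0.3420 = 0.4109
δ = arctan(0.4109) = 22.34°

22.3°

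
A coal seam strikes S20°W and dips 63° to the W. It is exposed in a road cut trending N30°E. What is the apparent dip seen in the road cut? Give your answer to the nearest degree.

Angle between strike (S20°W) and section (N30°E): β = 10°.
tan α = tan 63° × sin 10° = 1.9626 × 0.1736 = 0.3408
apparent dip = arctan 0.3408 = 18.82°

19°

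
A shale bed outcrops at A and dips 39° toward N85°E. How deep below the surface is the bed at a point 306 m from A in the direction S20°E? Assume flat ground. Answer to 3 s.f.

The hole lies 75° from the dip direction, so the down-dip offset is 306 × cos 75° = 79.20 m.
Depth = down-dip offset × tan(dip) = 79.20 × tan 39° = 79.20 × 0.8098
Depth = 64.13 m

64.1 m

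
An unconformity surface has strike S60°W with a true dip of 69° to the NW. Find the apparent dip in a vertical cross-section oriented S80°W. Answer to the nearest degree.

42°

The strike is S60°W and the section trends S80°W; the acute angle between them is β = 20°.
tan(apparent dip) = tan 69° · sin 20° = 0.8910
α = arctan(0.8910) = 41.70°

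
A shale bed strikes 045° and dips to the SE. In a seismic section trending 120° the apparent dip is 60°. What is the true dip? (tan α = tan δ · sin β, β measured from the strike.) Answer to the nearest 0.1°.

β = acute angle between strike 045° and section 120° = 75°.
tan(true dip) = tan 60° / sin 75° = 1.7932
δ = arctan(1.7932) = 60.85°

60.9°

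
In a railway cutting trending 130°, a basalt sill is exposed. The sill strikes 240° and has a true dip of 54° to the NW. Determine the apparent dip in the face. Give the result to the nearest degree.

52°

Angle between strike (240°) and section (130°): β = 70°.
tan α = tan 54° × sin 70° = 1.3764 × 0.9397 = 1.2934
apparent dip = arctan 1.2934 = 52.29°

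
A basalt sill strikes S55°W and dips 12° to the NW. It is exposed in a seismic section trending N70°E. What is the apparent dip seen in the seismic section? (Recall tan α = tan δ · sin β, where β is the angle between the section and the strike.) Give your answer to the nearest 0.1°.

The section lies 15° from the strike.
tan α = tan 12° × sin 15° = 0.2126 × 0.2588 = 0.0550
apparent dip = arctan 0.0550 = 3.15°

3.1°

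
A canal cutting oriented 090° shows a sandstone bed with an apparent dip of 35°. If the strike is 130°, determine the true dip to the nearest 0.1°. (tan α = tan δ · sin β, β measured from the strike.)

The section is 40° from the strike.
tan(true dip) = tan 35° / sin 40° = 1.0893
δ = arctan(1.0893) = 47.45°

47.4°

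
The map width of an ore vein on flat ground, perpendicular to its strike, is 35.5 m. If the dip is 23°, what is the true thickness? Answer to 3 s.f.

True thickness t = w · sin(dip) = 35.5 × sin 23°
t = 35.5 × 0.3907 = 13.871 m

13.9 m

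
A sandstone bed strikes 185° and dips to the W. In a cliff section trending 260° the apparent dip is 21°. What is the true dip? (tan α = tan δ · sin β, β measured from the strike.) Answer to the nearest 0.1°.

21.7°

β = acute angle between strike 185° and section 260° = 75°.
tan(true dip) = tan 21° / sin 75° = 0.3974
δ = arctan(0.3974) = 21.67°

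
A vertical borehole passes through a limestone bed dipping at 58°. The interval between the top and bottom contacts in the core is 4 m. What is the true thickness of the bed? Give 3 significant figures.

2.12 m

True thickness t = h · cos(dip) = 4 × cos 58°
t = 4 × 0.5299 = 2.120 m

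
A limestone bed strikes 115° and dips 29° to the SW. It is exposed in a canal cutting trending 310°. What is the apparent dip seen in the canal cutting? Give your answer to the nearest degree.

8°

Angle between strike (115°) and section (310°): β = 15°.
tan(apparent dip) = tan 29° · sin 15° = 0.1435
apparent dip = arctan 0.1435 = 8.16°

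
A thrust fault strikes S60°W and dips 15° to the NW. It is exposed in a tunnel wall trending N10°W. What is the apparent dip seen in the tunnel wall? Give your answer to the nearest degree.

The section lies 70° from the strike.
tan(apparent dip) = tan 15° · sin 70° = 0.2518
apparent dip = arctan 0.2518 = 14.13°

14°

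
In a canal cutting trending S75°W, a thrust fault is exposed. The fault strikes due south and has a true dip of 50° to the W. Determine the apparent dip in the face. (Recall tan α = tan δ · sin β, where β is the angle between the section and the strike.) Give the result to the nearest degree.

The section lies 75° from the strike.
tan(apparent dip) = tan 50° · sin 75° = 1.1511
apparent dip = arctan 1.1511 = 49.02°

49°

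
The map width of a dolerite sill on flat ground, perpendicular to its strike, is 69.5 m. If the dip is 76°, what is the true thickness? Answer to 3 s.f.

67.4 m

True thickness t = w · sin(dip) = 69.5 × sin 76°
t = 69.5 × 0.9703 = 67.436 m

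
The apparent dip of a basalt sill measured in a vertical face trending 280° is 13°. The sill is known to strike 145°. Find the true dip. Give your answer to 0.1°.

The section is 45° from the strike.
tan δ = tan α / sin β = tan 13° / sin 45° = 0.2309 / 0.7071 = 0.3265
true dip = arctan 0.3265 = 18.08°

18.1°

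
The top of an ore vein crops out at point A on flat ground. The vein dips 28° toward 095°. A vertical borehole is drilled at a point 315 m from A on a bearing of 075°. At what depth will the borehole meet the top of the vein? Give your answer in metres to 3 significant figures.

157 m

The hole lies 20° from the dip direction, so the down-dip offset is 315 × cos 20° = 296.00 m.
Depth = down-dip offset × tan(dip) = 296.00 × tan 28° = 296.00 × 0.5317
Depth = 157.39 m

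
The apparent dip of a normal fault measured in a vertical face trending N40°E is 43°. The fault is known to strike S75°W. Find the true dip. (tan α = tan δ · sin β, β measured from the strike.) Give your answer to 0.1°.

58.4°

β = acute angle between strike S75°W and section N40°E = 35°.
tan δ = tan α / sin β = tan 43° / sin 35° = 0.9325 / 0.5736 = 1.6258
true dip = arctan 1.6258 = 58.40°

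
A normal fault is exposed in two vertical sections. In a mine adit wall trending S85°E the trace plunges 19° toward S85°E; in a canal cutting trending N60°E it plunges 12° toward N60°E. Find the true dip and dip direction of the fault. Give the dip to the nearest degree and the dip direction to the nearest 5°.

true dip 20°, dip direction 115°

The two traces are lines in the plane: v₁ = (sin 95°·cos 19°, cos 95°·cos 19°, −sin 19°), v₂ = (sin 60°·cos 12°, cos 60°·cos 12°, −sin 12°).
n = v₁ × v₂ = (0.176, -0.080, 0.530) (taken with n_z > 0).
True dip = arccos(n_z / |n|) = arccos(0.9394) = 20.1°.
The horizontal component of n points toward azimuth atan2(n_x, n_y) = 114°, the dip direction.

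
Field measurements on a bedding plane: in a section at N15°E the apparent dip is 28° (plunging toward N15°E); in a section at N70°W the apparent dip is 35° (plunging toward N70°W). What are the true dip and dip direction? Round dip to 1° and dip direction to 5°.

true dip 40°, dip direction 325°

Each apparent-dip line lies in the plane. As unit vectors (x east, y north, z up), v₁ plunges 28°→N15°E and v₂ plunges 35°→N70°W.
Cross product v₁ × v₂ gives the pole to the plane: n ∝ (-0.358, 0.492, 0.721).
tan δ = √(n_x²+n_y²)/n_z = 0.609/0.721, so δ = 40.2°.
Dip direction = atan2(-0.358, 0.492) = 324° (azimuth of n's horizontal projection).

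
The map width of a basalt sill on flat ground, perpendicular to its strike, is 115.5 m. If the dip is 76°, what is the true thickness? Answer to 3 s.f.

True thickness t = w · sin(dip) = 115.5 × sin 76°
t = 115.5 × 0.9703 = 112.069 m

112 m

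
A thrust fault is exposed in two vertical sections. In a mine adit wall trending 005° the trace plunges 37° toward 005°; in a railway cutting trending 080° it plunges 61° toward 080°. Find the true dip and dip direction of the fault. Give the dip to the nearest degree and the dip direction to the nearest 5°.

Represent each trace as a vector plunging at its apparent dip toward its trend (east-north-up frame): v₁ = (0.070, 0.796, -0.602), v₂ = (0.477, 0.084, -0.875).
n = v₁ × v₂ = (0.645, 0.226, 0.374) (taken with n_z > 0).
Dip δ = arctan(|n_h|/n_z) = arctan(0.684/0.374) = 61.3°.
Dip direction = azimuth of (n_x, n_y) = atan2(0.645, 0.226) = 71°.

true dip 61°, dip direction 070°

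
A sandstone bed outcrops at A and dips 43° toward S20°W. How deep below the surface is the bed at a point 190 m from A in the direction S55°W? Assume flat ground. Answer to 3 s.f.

The hole lies 35° from the dip direction, so the down-dip offset is 190 × cos 35° = 155.64 m.
Depth = down-dip offset × tan(dip) = 155.64 × tan 43° = 155.64 × 0.9325
Depth = 145.14 m

145 m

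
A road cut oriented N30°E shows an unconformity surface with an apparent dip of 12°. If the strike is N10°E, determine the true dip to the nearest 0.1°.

The section is 20° from the strike.
tan δ = tan α / sin β = tan 12° / sin 20° = 0.2126 / 0.3420 = 0.6215
δ = arctan(0.6215) = 31.86°

31.9°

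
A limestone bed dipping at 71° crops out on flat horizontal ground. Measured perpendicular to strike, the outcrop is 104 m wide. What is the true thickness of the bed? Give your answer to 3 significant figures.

98.3 m

True thickness t = w · sin(dip) = 104 × sin 71°
t = 104 × 0.9455 = 98.334 m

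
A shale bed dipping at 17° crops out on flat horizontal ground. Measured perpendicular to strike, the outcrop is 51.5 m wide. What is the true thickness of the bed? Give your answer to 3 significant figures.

15.1 m

True thickness t = w · sin(dip) = 51.5 × sin 17°
t = 51.5 × 0.2924 = 15.057 m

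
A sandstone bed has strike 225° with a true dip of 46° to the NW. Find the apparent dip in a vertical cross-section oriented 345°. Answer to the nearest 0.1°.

The strike is 225° and the section trends 345°; the acute angle between them is β = 60°.
tan α = tan 46° × sin 60° = 1.0355 × 0.8660 = 0.8968
α = arctan(0.8968) = 41.89°

41.9°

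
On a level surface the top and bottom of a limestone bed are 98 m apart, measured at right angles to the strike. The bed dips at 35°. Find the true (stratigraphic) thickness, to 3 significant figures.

56.2 m

True thickness t = w · sin(dip) = 98 × sin 35°
t = 98 × 0.5736 = 56.210 m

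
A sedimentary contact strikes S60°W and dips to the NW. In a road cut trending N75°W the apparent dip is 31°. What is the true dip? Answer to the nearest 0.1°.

40.4°

β = acute angle between strike S60°W and section N75°W = 45°.
tan(true dip) = tan 31° / sin 45° = 0.8497
δ = arctan(0.8497) = 40.36°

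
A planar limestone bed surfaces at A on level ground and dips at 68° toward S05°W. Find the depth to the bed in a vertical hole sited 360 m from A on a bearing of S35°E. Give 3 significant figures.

The hole lies 40° from the dip direction, so the down-dip offset is 360 × cos 40° = 275.78 m.
Depth = down-dip offset × tan(dip) = 275.78 × tan 68° = 275.78 × 2.4751
Depth = 682.57 m

683 m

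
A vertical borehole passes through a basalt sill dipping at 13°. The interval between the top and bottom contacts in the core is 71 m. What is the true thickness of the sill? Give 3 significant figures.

True thickness t = h · cos(dip) = 71 × cos 13°
t = 71 × 0.9744 = 69.180 m

69.2 m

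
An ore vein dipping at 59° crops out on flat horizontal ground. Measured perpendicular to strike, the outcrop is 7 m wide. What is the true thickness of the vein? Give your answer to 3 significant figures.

6.00 m

True thickness t = w · sin(dip) = 7 × sin 59°
t = 7 × 0.8572 = 6.000 m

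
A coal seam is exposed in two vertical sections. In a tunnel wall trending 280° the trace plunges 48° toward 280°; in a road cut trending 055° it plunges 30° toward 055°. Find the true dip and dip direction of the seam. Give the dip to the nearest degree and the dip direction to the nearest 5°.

true dip 66°, dip direction 340°

The two traces are lines in the plane: v₁ = (sin 280°·cos 48°, cos 280°·cos 48°, −sin 48°), v₂ = (sin 55°·cos 30°, cos 55°·cos 30°, −sin 30°).
The plane normal is n = v₁ × v₂ ∝ (-0.311, 0.857, 0.410).
Dip δ = arctan(|n_h|/n_z) = arctan(0.911/0.410) = 65.8°.
Dip direction = azimuth of (n_x, n_y) = atan2(-0.311, 0.857) = 340°.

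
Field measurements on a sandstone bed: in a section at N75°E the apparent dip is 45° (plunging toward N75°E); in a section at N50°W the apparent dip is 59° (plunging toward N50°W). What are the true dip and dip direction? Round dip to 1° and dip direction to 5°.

Each apparent-dip line lies in the plane. As unit vectors (x east, y north, z up), v₁ plunges 45°→N75°E and v₂ plunges 59°→N50°W.
The plane normal is n = v₁ × v₂ ∝ (0.077, 0.864, 0.298).
tan δ = √(n_x²+n_y²)/n_z = 0.868/0.298, so δ = 71.0°.
Dip direction = atan2(0.077, 0.864) = 5° (azimuth of n's horizontal projection).

true dip 71°, dip direction 005°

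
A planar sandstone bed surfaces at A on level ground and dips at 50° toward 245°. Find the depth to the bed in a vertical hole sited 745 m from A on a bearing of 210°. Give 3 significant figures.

The hole lies 35° from the dip direction, so the down-dip offset is 745 × cos 35° = 610.27 m.
Depth = down-dip offset × tan(dip) = 610.27 × tan 50° = 610.27 × 1.1918
Depth = 727.29 m

727 m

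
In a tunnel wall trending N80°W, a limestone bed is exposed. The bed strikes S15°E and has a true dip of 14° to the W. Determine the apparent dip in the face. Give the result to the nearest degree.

The section lies 65° from the strike.
tan(apparent dip) = tan 14° · sin 65° = 0.2260
α = arctan(0.2260) = 12.73°

13°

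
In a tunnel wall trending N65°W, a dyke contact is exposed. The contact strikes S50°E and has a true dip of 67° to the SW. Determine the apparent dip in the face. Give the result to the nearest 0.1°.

31.4°

The strike is S50°E and the section trends N65°W; the acute angle between them is β = 15°.
tan α = tan 67° × sin 15° = 2.3559 × 0.2588 = 0.6097
apparent dip = arctan 0.6097 = 31.37°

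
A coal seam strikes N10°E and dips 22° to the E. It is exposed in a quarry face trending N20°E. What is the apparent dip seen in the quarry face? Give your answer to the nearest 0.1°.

The strike is N10°E and the section trends N20°E; the acute angle between them is β = 10°.
tan(apparent dip) = tan 22° · sin 10° = 0.0702
apparent dip = arctan 0.0702 = 4.01°

4.0°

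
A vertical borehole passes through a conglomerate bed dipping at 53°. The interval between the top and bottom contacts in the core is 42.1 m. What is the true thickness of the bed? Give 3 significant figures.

True thickness t = h · cos(dip) = 42.1 × cos 53°
t = 42.1 × 0.6018 = 25.336 m

25.3 m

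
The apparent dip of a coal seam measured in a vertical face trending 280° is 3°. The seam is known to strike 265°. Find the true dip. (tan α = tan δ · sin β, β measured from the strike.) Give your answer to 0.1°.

β = acute angle between strike 265° and section 280° = 15°.
tan(true dip) = tan 3° / sin 15° = 0.2025
δ = arctan(0.2025) = 11.45°

11.4°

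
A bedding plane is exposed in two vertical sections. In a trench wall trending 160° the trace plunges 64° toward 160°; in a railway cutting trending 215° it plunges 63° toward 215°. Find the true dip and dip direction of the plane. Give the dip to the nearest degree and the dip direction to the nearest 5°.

true dip 66°, dip direction 185°

Each apparent-dip line lies in the plane. As unit vectors (x east, y north, z up), v₁ plunges 64°→160° and v₂ plunges 63°→215°.
n = v₁ × v₂ = (-0.033, -0.368, 0.163) (taken with n_z > 0).
tan δ = √(n_x²+n_y²)/n_z = 0.369/0.163, so δ = 66.2°.
Dip direction = azimuth of (n_x, n_y) = atan2(-0.033, -0.368) = 185°.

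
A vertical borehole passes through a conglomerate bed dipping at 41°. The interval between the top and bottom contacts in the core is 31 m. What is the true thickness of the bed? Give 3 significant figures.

True thickness t = h · cos(dip) = 31 × cos 41°
t = 31 × 0.7547 = 23.396 m

23.4 m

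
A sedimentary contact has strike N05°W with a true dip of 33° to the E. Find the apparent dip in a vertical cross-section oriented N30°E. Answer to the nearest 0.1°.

20.4°

The strike is N05°W and the section trends N30°E; the acute angle between them is β = 35°.
tan(apparent dip) = tan 33° · sin 35° = 0.3725
apparent dip = arctan 0.3725 = 20.43°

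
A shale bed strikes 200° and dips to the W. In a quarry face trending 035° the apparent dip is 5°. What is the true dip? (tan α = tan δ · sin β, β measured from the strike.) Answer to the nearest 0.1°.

18.7°

β = acute angle between strike 200° and section 035° = 15°.
tan δ = tan α / sin β = tan 5° / sin 15° = 0.0875 / 0.2588 = 0.3380
δ = arctan(0.3380) = 18.68°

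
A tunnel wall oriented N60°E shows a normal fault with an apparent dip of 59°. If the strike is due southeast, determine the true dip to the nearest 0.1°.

59.9°

The section is 75° from the strike.
tan(true dip) = tan 59° / sin 75° = 1.7230
δ = arctan(1.7230) = 59.87°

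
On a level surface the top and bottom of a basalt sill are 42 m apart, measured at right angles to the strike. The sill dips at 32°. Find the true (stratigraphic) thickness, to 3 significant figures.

True thickness t = w · sin(dip) = 42 × sin 32°
t = 42 × 0.5299 = 22.257 m

22.3 m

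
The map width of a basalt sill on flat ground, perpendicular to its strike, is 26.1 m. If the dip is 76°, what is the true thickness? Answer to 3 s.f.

True thickness t = w · sin(dip) = 26.1 × sin 76°
t = 26.1 × 0.9703 = 25.325 m

25.3 m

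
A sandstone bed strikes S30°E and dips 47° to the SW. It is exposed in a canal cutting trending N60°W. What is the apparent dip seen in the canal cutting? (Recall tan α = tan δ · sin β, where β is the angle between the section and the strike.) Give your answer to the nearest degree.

The section lies 30° from the strike.
tan α = tan 47° × sin 30° = 1.0724 × 0.5000 = 0.5362
α = arctan(0.5362) = 28.20°

28°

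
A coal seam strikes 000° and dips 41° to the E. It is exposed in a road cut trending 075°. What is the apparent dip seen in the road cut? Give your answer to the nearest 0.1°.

Angle between strike (000°) and section (075°): β = 75°.
tan(apparent dip) = tan 41° · sin 75° = 0.8397
apparent dip = arctan 0.8397 = 40.02°

40.0°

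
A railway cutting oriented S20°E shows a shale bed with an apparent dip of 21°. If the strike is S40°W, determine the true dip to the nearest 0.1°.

β = acute angle between strike S40°W and section S20°E = 60°.
tan δ = tan α / sin β = tan 21° / sin 60° = 0.3839 / 0.8660 = 0.4432
true dip = arctan 0.4432 = 23.91°

23.9°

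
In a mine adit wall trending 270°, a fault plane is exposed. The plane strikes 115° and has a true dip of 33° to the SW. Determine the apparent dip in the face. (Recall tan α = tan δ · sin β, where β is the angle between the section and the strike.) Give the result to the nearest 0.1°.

Angle between strike (115°) and section (270°): β = 25°.
tan(apparent dip) = tan 33° · sin 25° = 0.2745
apparent dip = arctan 0.2745 = 15.35°

15.3°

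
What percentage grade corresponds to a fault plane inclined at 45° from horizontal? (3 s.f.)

grade % = 100 × tan 45° = 100 × 1.0000

100%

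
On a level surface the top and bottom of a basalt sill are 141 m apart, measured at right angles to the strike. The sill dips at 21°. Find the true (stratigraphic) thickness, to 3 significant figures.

True thickness t = w · sin(dip) = 141 × sin 21°
t = 141 × 0.3584 = 50.530 m

50.5 m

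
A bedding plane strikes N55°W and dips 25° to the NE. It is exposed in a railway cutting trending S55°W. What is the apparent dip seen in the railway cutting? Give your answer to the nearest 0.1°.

The strike is N55°W and the section trends S55°W; the acute angle between them is β = 70°.
tan(apparent dip) = tan 25° · sin 70° = 0.4382
α = arctan(0.4382) = 23.66°

23.7°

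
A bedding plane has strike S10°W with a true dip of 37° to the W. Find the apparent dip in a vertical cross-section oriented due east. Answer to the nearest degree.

The section lies 80° from the strike.
tan α = tan 37° × sin 80° = 0.7536 × 0.9848 = 0.7421
apparent dip = arctan 0.7421 = 36.58°

37°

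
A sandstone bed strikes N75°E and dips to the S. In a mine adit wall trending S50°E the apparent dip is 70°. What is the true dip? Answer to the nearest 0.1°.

β = acute angle between strike N75°E and section S50°E = 55°.
tan(true dip) = tan 70° / sin 55° = 3.3541
δ = arctan(3.3541) = 73.40°

73.4°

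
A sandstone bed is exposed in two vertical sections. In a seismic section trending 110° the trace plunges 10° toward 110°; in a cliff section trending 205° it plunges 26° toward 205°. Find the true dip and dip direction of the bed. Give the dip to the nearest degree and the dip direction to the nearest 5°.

true dip 28°, dip direction 180°

The two traces are lines in the plane: v₁ = (sin 110°·cos 10°, cos 110°·cos 10°, −sin 10°), v₂ = (sin 205°·cos 26°, cos 205°·cos 26°, −sin 26°).
Cross product v₁ × v₂ gives the pole to the plane: n ∝ (-0.006, -0.472, 0.882).
Dip δ = arctan(|n_h|/n_z) = arctan(0.472/0.882) = 28.1°.
The horizontal component of n points toward azimuth atan2(n_x, n_y) = 181°, the dip direction.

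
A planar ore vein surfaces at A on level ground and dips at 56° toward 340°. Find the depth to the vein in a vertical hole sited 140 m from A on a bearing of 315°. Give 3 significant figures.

188 m

The hole lies 25° from the dip direction, so the down-dip offset is 140 × cos 25° = 126.88 m.
Depth = down-dip offset × tan(dip) = 126.88 × tan 56° = 126.88 × 1.4826
Depth = 188.11 m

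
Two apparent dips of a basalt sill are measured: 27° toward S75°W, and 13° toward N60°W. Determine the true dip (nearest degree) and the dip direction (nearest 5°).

true dip 28°, dip direction 235°

Represent each trace as a vector plunging at its apparent dip toward its trend (east-north-up frame): v₁ = (-0.861, -0.231, -0.454), v₂ = (-0.844, 0.487, -0.225).
Cross product v₁ × v₂ gives the pole to the plane: n ∝ (-0.273, -0.189, 0.614).
tan δ = √(n_x²+n_y²)/n_z = 0.332/0.614, so δ = 28.4°.
Dip direction = azimuth of (n_x, n_y) = atan2(-0.273, -0.189) = 235°.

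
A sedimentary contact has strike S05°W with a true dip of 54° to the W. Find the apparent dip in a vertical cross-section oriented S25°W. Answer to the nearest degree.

The strike is S05°W and the section trends S25°W; the acute angle between them is β = 20°.
tan(apparent dip) = tan 54° · sin 20° = 0.4708
apparent dip = arctan 0.4708 = 25.21°

25°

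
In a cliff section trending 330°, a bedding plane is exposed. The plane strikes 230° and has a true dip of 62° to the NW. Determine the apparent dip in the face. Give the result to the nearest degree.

Angle between strike (230°) and section (330°): β = 80°.
tan α = tan 62° × sin 80° = 1.8807 × 0.9848 = 1.8522
α = arctan(1.8522) = 61.63°

62°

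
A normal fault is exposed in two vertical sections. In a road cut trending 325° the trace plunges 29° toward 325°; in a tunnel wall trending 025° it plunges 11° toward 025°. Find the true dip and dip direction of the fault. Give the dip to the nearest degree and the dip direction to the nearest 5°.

Represent each trace as a vector plunging at its apparent dip toward its trend (east-north-up frame): v₁ = (-0.502, 0.716, -0.485), v₂ = (0.415, 0.890, -0.191).
The plane normal is n = v₁ × v₂ ∝ (-0.295, 0.297, 0.744).
True dip = arccos(n_z / |n|) = arccos(0.8716) = 29.4°.
The horizontal component of n points toward azimuth atan2(n_x, n_y) = 315°, the dip direction.

true dip 29°, dip direction 315°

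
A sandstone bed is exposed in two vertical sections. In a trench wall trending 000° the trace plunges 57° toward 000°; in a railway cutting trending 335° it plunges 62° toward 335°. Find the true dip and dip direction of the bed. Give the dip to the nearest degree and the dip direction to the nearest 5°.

The two traces are lines in the plane: v₁ = (sin 0°·cos 57°, cos 0°·cos 57°, −sin 57°), v₂ = (sin 335°·cos 62°, cos 335°·cos 62°, −sin 62°).
Cross product v₁ × v₂ gives the pole to the plane: n ∝ (-0.124, 0.166, 0.108).
True dip = arccos(n_z / |n|) = arccos(0.4618) = 62.5°.
Dip direction = atan2(-0.124, 0.166) = 323° (azimuth of n's horizontal projection).

true dip 62°, dip direction 325°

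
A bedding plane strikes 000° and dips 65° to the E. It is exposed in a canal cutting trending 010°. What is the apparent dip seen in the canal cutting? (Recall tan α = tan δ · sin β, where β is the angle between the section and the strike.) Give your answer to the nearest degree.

The strike is 000° and the section trends 010°; the acute angle between them is β = 10°.
tan α = tan 65° × sin 10° = 2.1445 × 0.1736 = 0.3724
apparent dip = arctan 0.3724 = 20.42°

20°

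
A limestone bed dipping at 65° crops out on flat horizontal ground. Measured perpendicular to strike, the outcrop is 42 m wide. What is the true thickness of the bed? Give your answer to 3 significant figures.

True thickness t = w · sin(dip) = 42 × sin 65°
t = 42 × 0.9063 = 38.065 m

38.1 m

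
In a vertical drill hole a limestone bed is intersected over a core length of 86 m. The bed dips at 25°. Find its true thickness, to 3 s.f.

True thickness t = h · cos(dip) = 86 × cos 25°
t = 86 × 0.9063 = 77.942 m

77.9 m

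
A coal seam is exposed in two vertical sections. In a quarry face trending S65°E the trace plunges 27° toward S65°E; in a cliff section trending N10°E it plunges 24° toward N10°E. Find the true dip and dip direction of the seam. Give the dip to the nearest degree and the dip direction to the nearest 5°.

true dip 38°, dip direction 065°

Each apparent-dip line lies in the plane. As unit vectors (x east, y north, z up), v₁ plunges 27°→S65°E and v₂ plunges 24°→N10°E.
The plane normal is n = v₁ × v₂ ∝ (0.562, 0.256, 0.786).
tan δ = √(n_x²+n_y²)/n_z = 0.617/0.786, so δ = 38.1°.
Dip direction = atan2(0.562, 0.256) = 65° (azimuth of n's horizontal projection).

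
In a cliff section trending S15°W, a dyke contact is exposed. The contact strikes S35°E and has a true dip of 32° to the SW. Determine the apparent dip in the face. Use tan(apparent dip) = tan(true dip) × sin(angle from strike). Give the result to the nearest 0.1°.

The strike is S35°E and the section trends S15°W; the acute angle between them is β = 50°.
tan α = tan 32° × sin 50° = 0.6249 × 0.7660 = 0.4787
α = arctan(0.4787) = 25.58°

25.6°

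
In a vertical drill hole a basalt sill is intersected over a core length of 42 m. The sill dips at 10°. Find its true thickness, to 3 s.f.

41.4 m

True thickness t = h · cos(dip) = 42 × cos 10°
t = 42 × 0.9848 = 41.362 m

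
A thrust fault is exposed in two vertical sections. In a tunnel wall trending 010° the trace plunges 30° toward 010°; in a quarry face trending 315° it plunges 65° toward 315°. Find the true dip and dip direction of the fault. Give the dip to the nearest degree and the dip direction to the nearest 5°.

true dip 66°, dip direction 295°

The two traces are lines in the plane: v₁ = (sin 10°·cos 30°, cos 10°·cos 30°, −sin 30°), v₂ = (sin 315°·cos 65°, cos 315°·cos 65°, −sin 65°).
n = v₁ × v₂ = (-0.624, 0.286, 0.300) (taken with n_z > 0).
Dip δ = arctan(|n_h|/n_z) = arctan(0.686/0.300) = 66.4°.
Dip direction = atan2(-0.624, 0.286) = 295° (azimuth of n's horizontal projection).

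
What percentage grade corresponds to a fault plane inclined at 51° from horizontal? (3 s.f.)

123%

grade % = 100 × tan 51° = 100 × 1.2349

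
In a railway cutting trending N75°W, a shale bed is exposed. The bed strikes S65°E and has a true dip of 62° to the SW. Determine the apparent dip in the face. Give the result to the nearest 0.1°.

18.1°

The section lies 10° from the strike.
tan α = tan 62° × sin 10° = 1.8807 × 0.1736 = 0.3266
α = arctan(0.3266) = 18.09°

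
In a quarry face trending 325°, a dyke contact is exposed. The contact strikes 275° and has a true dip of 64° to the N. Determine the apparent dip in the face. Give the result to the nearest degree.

58°

The strike is 275° and the section trends 325°; the acute angle between them is β = 50°.
tan(apparent dip) = tan 64° · sin 50° = 1.5706
α = arctan(1.5706) = 57.52°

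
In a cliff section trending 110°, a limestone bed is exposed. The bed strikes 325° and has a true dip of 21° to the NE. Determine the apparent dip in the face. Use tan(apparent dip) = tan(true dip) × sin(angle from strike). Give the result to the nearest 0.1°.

12.4°

Angle between strike (325°) and section (110°): β = 35°.
tan α = tan 21° × sin 35° = 0.3839 × 0.5736 = 0.2202
α = arctan(0.2202) = 12.42°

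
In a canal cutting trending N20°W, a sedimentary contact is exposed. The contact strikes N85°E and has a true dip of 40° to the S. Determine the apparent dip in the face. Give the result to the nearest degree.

Angle between strike (N85°E) and section (N20°W): β = 75°.
tan α = tan 40° × sin 75° = 0.8391 × 0.9659 = 0.8105
α = arctan(0.8105) = 39.03°

39°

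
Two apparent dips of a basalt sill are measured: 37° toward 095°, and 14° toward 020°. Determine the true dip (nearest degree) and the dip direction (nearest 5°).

true dip 37°, dip direction 090°

Represent each trace as a vector plunging at its apparent dip toward its trend (east-north-up frame): v₁ = (0.796, -0.070, -0.602), v₂ = (0.332, 0.912, -0.242).
n = v₁ × v₂ = (0.566, -0.007, 0.749) (taken with n_z > 0).
Dip δ = arctan(|n_h|/n_z) = arctan(0.566/0.749) = 37.1°.
Dip direction = atan2(0.566, -0.007) = 91° (azimuth of n's horizontal projection).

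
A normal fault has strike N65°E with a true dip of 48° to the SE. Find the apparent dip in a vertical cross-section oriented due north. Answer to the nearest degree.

Angle between strike (N65°E) and section (due north): β = 65°.
tan(apparent dip) = tan 48° · sin 65° = 1.0066
α = arctan(1.0066) = 45.19°

45°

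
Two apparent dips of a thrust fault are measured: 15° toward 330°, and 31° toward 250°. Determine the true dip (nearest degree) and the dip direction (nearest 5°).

true dip 32°, dip direction 265°

The two traces are lines in the plane: v₁ = (sin 330°·cos 15°, cos 330°·cos 15°, −sin 15°), v₂ = (sin 250°·cos 31°, cos 250°·cos 31°, −sin 31°).
The plane normal is n = v₁ × v₂ ∝ (-0.507, -0.040, 0.815).
tan δ = √(n_x²+n_y²)/n_z = 0.508/0.815, so δ = 31.9°.
The horizontal component of n points toward azimuth atan2(n_x, n_y) = 265°, the dip direction.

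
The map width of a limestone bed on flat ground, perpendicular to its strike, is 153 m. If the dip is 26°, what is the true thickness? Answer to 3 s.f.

67.1 m

True thickness t = w · sin(dip) = 153 × sin 26°
t = 153 × 0.4384 = 67.071 m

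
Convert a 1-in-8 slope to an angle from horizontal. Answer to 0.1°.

tan θ = 1/8 = 0.1250
θ = arctan(0.1250) = 7.13°

7.1°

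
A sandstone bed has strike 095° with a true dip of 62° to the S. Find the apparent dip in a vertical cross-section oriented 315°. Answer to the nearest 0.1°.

Angle between strike (095°) and section (315°): β = 40°.
tan(apparent dip) = tan 62° · sin 40° = 1.2089
apparent dip = arctan 1.2089 = 50.40°

50.4°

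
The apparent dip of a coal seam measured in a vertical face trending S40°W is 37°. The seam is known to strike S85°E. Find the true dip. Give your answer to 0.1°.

The section is 55° from the strike.
tan δ = tan α / sin β = tan 37° / sin 55° = 0.7536 / 0.8192 = 0.9199
δ = arctan(0.9199) = 42.61°

42.6°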